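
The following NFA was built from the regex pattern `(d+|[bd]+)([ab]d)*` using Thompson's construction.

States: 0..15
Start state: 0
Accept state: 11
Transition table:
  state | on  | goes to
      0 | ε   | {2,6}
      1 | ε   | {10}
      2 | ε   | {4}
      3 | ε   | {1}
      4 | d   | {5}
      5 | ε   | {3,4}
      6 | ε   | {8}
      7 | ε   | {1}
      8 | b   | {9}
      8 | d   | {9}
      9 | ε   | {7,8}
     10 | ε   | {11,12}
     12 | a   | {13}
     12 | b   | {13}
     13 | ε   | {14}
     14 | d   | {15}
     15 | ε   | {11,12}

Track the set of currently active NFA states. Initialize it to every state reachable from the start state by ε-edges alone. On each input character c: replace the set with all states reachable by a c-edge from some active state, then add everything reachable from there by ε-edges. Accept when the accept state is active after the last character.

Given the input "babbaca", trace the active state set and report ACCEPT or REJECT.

Answer: REJECT

Derivation:
start: ε-closure({0}) = {0,2,4,6,8}
'b' @ 1: {1,7,8,9,10,11,12}  [accepting]
'a' @ 2: {13,14}
'b' @ 3: {}  — dead — no transitions
rest 'baca' ignored (set empty)
after full input: {}  (accept=11 not in)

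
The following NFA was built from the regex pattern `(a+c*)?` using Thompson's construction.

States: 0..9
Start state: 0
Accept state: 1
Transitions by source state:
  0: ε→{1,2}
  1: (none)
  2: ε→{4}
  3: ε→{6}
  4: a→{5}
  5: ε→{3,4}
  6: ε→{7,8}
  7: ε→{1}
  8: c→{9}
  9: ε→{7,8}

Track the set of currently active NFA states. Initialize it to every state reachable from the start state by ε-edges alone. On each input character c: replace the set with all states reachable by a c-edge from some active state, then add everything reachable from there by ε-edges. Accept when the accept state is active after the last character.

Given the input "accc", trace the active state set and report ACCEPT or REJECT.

Answer: ACCEPT

Steps:
initial (ε-close {0}): {0,1,2,4}
'a' @ 1: {1,3,4,5,6,7,8}  [accepting]
'c' @ 2: {1,7,8,9}  [accepting]
'c' @ 3: {1,7,8,9}  [accepting]
'c' @ 4: {1,7,8,9}  [accepting]
after full input: {1,7,8,9}  (accept=1 in)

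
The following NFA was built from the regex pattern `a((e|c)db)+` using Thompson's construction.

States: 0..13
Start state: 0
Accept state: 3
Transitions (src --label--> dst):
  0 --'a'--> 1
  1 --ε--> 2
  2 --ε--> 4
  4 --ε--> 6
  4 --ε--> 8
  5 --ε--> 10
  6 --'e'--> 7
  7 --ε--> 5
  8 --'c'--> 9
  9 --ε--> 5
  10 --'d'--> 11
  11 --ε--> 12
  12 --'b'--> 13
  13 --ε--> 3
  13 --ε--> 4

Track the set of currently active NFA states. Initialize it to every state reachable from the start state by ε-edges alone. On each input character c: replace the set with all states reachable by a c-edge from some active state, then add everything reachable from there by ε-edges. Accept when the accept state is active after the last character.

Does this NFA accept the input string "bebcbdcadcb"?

Answer: REJECT

Steps:
start: ε-closure({0}) = {0}
'b' @ 1: {}  — no active states
rest 'ebcbdcadcb' ignored (set empty)
final: {}; accept 3 not in set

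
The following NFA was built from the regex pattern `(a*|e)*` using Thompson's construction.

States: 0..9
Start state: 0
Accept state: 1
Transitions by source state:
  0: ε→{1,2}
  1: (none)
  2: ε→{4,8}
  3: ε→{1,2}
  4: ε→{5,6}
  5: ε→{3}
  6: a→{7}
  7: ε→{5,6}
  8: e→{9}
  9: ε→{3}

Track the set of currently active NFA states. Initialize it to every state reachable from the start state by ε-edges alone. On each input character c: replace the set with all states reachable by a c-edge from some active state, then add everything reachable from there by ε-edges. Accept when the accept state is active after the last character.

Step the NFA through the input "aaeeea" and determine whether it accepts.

S₀ = ε-closure({0}) = {0,1,2,3,4,5,6,8}
'a' @ 1: {1,2,3,4,5,6,7,8}  [accepting]
'a' @ 2: {1,2,3,4,5,6,7,8}  [accepting]
'e' @ 3: {1,2,3,4,5,6,8,9}  [accepting]
'e' @ 4: {1,2,3,4,5,6,8,9}  [accepting]
'e' @ 5: {1,2,3,4,5,6,8,9}  [accepting]
'a' @ 6: {1,2,3,4,5,6,7,8}  [accepting]
after full input: {1,2,3,4,5,6,7,8}  (accept=1 in)

Answer: ACCEPT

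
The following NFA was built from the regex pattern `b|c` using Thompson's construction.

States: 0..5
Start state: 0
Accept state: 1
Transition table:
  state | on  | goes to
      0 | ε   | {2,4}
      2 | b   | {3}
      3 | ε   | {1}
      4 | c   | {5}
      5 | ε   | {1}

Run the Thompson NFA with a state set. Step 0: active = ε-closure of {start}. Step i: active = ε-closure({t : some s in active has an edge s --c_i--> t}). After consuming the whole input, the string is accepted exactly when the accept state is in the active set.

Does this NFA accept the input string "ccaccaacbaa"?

initial (ε-close {0}): {0,2,4}
'c' @ 1: {1,5}  ✓accept
'c' @ 2: {}  — no active states
rest 'accaacbaa' ignored (set empty)
final: {}; accept 1 not in set

Answer: REJECT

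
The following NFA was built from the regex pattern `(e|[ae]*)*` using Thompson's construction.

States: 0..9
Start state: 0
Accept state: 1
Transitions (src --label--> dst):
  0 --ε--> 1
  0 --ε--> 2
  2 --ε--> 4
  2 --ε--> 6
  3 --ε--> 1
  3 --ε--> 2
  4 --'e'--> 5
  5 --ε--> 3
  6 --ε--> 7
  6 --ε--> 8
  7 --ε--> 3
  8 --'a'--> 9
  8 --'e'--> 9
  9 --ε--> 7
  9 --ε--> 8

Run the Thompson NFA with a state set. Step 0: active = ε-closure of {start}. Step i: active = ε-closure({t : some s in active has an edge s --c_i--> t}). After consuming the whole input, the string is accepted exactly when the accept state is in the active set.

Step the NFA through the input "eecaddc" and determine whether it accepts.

Answer: REJECT

Steps:
initial (ε-close {0}): {0,1,2,3,4,6,7,8}
'e' @ 1: {1,2,3,4,5,6,7,8,9}  (accept∈set)
'e' @ 2: {1,2,3,4,5,6,7,8,9}  (accept∈set)
'c' @ 3: {}  — dead — no transitions
rest 'addc' ignored (set empty)
end set {} — state 1 not in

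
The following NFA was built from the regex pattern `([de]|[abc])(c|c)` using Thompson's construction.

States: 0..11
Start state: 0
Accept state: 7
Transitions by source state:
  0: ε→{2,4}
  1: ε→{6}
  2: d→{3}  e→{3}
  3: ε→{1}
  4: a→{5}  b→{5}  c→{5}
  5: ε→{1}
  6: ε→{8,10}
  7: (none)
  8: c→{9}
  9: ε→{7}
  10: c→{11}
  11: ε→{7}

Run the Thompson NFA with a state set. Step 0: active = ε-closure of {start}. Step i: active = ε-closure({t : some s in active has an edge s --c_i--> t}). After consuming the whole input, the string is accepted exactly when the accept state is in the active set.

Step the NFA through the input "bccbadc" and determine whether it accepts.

Answer: REJECT

Derivation:
initial (ε-close {0}): {0,2,4}
'b' @ 1: {1,5,6,8,10}
'c' @ 2: {7,9,11}  [accepting]
'c' @ 3: {}  — no active states
rest 'badc' ignored (set empty)
after full input: {}  (accept=7 not in)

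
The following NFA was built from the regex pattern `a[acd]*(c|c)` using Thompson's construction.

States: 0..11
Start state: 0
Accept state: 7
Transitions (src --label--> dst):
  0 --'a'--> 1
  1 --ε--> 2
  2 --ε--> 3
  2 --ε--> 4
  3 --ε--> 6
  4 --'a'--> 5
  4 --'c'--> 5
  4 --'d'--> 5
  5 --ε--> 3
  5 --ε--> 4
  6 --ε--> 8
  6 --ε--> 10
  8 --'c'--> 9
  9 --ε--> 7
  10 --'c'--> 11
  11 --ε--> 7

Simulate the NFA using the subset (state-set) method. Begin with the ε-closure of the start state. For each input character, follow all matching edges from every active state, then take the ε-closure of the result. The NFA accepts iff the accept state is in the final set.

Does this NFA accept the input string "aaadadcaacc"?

start: ε-closure({0}) = {0}
'a' @ 1: {1,2,3,4,6,8,10}
'a' @ 2: {3,4,5,6,8,10}
'a' @ 3: {3,4,5,6,8,10}
'd' @ 4: {3,4,5,6,8,10}
'a' @ 5: {3,4,5,6,8,10}
'd' @ 6: {3,4,5,6,8,10}
'c' @ 7: {3,4,5,6,7,8,9,10,11}  [accepting]
'a' @ 8: {3,4,5,6,8,10}
'a' @ 9: {3,4,5,6,8,10}
'c' @ 10: {3,4,5,6,7,8,9,10,11}  [accepting]
'c' @ 11: {3,4,5,6,7,8,9,10,11}  [accepting]
final: {3,4,5,6,7,8,9,10,11}; accept 7 in set

Answer: ACCEPT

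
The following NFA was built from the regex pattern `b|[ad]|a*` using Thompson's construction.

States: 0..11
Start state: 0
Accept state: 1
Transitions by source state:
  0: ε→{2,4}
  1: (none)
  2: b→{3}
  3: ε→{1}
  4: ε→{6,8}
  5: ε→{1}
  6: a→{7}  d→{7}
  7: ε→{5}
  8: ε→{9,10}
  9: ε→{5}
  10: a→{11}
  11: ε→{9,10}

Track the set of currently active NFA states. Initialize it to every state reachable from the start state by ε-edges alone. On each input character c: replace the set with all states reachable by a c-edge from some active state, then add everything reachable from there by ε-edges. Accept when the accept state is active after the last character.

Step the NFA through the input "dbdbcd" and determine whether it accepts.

initial (ε-close {0}): {0,1,2,4,5,6,8,9,10}
'd' @ 1: {1,5,7}  [accepting]
'b' @ 2: {}  — no active states
rest 'dbcd' ignored (set empty)
final: {}; accept 1 not in set

Answer: REJECT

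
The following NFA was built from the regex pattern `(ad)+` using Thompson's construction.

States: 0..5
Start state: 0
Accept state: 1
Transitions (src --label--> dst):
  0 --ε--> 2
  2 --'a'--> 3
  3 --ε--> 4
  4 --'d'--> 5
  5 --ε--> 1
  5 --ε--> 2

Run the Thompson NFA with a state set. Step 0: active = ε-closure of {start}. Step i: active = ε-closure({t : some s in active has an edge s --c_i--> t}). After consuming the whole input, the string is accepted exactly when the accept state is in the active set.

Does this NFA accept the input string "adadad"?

Answer: ACCEPT

Derivation:
start: ε-closure({0}) = {0,2}
'a' @ 1: {3,4}
'd' @ 2: {1,2,5}  [accepting]
'a' @ 3: {3,4}
'd' @ 4: {1,2,5}  [accepting]
'a' @ 5: {3,4}
'd' @ 6: {1,2,5}  [accepting]
after full input: {1,2,5}  (accept=1 in)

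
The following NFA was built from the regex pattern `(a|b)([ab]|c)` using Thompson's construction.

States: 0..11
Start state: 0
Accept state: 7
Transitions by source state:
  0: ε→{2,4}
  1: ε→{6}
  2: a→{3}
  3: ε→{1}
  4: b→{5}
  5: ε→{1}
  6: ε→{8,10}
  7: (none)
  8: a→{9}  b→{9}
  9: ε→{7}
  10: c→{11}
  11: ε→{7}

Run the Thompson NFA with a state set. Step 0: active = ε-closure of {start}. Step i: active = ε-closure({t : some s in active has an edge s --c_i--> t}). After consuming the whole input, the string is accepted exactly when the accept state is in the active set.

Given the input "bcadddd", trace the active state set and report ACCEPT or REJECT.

initial (ε-close {0}): {0,2,4}
'b' @ 1: {1,5,6,8,10}
'c' @ 2: {7,11}  [accepting]
'a' @ 3: {}  — no active states
rest 'dddd' ignored (set empty)
end set {} — state 7 not in

Answer: REJECT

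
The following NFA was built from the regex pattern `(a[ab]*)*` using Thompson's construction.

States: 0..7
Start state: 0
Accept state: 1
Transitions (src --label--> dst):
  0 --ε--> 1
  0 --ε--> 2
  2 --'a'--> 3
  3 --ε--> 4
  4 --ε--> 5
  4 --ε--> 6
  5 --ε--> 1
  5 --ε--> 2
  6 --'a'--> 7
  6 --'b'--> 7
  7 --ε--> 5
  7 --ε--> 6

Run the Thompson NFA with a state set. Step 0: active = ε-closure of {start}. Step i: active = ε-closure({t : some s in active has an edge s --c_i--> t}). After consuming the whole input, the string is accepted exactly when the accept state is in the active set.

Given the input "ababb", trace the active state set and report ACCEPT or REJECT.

S₀ = ε-closure({0}) = {0,1,2}
'a' @ 1: {1,2,3,4,5,6}  [accepting]
'b' @ 2: {1,2,5,6,7}  [accepting]
'a' @ 3: {1,2,3,4,5,6,7}  [accepting]
'b' @ 4: {1,2,5,6,7}  [accepting]
'b' @ 5: {1,2,5,6,7}  [accepting]
after full input: {1,2,5,6,7}  (accept=1 in)

Answer: ACCEPT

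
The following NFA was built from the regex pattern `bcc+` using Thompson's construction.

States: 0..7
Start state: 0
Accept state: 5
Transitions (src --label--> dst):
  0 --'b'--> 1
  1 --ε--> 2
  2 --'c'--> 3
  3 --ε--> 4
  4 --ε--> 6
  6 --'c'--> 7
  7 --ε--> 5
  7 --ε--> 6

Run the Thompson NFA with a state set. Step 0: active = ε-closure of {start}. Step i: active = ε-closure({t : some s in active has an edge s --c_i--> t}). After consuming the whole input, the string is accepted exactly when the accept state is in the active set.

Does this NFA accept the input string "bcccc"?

Answer: ACCEPT

Steps:
start: ε-closure({0}) = {0}
'b' @ 1: {1,2}
'c' @ 2: {3,4,6}
'c' @ 3: {5,6,7}  [accepting]
'c' @ 4: {5,6,7}  [accepting]
'c' @ 5: {5,6,7}  [accepting]
after full input: {5,6,7}  (accept=5 in)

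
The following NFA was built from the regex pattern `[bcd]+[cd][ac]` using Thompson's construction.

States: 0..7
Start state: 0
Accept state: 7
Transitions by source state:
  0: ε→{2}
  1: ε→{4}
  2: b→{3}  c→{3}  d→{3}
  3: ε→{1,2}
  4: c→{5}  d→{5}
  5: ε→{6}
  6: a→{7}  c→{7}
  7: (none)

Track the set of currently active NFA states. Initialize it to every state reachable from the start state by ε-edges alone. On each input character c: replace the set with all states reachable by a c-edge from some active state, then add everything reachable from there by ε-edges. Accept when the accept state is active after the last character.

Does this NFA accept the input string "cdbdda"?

initial (ε-close {0}): {0,2}
'c' @ 1: {1,2,3,4}
'd' @ 2: {1,2,3,4,5,6}
'b' @ 3: {1,2,3,4}
'd' @ 4: {1,2,3,4,5,6}
'd' @ 5: {1,2,3,4,5,6}
'a' @ 6: {7}  [accepting]
after full input: {7}  (accept=7 in)

Answer: ACCEPT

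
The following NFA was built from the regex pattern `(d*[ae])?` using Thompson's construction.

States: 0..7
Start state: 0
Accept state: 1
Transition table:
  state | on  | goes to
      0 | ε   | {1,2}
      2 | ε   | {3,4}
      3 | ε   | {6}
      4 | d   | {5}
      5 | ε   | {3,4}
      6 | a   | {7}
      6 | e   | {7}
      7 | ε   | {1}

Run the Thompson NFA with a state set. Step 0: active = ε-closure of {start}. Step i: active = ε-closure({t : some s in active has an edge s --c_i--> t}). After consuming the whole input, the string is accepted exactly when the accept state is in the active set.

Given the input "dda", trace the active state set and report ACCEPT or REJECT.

Answer: ACCEPT

Steps:
initial (ε-close {0}): {0,1,2,3,4,6}
'd' @ 1: {3,4,5,6}
'd' @ 2: {3,4,5,6}
'a' @ 3: {1,7}  (accept∈set)
after full input: {1,7}  (accept=1 in)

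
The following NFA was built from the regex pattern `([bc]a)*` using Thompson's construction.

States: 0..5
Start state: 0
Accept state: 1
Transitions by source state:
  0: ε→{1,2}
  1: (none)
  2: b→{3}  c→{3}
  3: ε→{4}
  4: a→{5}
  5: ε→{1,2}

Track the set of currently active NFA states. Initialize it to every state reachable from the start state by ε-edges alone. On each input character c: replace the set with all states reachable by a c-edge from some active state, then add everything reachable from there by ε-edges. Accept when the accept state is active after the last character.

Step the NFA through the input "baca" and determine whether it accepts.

Answer: ACCEPT

Derivation:
S₀ = ε-closure({0}) = {0,1,2}
'b' @ 1: {3,4}
'a' @ 2: {1,2,5}  ✓accept
'c' @ 3: {3,4}
'a' @ 4: {1,2,5}  ✓accept
after full input: {1,2,5}  (accept=1 in)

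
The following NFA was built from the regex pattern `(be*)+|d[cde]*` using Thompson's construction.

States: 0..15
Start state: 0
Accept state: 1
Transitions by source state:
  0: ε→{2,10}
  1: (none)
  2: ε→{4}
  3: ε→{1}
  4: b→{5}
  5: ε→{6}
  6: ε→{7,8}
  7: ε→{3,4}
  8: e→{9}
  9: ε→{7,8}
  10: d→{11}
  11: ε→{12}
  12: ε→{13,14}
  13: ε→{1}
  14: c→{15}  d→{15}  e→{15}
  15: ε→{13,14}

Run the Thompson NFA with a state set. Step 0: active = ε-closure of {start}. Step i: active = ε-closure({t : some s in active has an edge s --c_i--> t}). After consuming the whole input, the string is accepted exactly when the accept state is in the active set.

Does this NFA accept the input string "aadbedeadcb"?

Answer: REJECT

Steps:
initial (ε-close {0}): {0,2,4,10}
'a' @ 1: {}  — dead — no transitions
rest 'adbedeadcb' ignored (set empty)
after full input: {}  (accept=1 not in)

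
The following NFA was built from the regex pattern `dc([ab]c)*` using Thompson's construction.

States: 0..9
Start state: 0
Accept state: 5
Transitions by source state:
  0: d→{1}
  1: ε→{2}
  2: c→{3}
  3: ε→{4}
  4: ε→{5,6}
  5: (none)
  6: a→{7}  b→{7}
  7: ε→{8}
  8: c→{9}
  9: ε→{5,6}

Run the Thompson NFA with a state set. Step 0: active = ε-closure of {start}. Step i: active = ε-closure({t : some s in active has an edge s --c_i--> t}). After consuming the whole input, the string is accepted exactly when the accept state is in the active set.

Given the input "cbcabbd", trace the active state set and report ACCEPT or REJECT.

start: ε-closure({0}) = {0}
'c' @ 1: {}  — state set empty
rest 'bcabbd' ignored (set empty)
end set {} — state 5 not in

Answer: REJECT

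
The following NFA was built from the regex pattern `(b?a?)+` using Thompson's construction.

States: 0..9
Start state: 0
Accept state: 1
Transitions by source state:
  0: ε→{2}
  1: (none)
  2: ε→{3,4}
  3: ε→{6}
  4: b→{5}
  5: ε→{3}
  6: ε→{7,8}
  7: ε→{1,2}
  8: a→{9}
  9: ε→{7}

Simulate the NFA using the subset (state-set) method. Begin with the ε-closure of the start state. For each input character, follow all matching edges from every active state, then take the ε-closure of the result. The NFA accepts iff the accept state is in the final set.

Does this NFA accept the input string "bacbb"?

Answer: REJECT

Derivation:
initial (ε-close {0}): {0,1,2,3,4,6,7,8}
'b' @ 1: {1,2,3,4,5,6,7,8}  ✓accept
'a' @ 2: {1,2,3,4,6,7,8,9}  ✓accept
'c' @ 3: {}  — dead — no transitions
rest 'bb' ignored (set empty)
end set {} — state 1 not in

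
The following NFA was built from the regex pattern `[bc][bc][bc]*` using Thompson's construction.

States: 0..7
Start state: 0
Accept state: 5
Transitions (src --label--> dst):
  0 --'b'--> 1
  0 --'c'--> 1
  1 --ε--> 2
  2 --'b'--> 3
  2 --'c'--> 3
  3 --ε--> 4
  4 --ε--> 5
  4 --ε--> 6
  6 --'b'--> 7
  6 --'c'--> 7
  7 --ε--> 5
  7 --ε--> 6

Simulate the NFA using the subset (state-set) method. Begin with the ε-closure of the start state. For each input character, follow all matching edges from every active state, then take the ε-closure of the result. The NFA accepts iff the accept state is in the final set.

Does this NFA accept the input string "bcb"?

Answer: ACCEPT

Steps:
initial (ε-close {0}): {0}
'b' @ 1: {1,2}
'c' @ 2: {3,4,5,6}  (accept∈set)
'b' @ 3: {5,6,7}  (accept∈set)
final: {5,6,7}; accept 5 in set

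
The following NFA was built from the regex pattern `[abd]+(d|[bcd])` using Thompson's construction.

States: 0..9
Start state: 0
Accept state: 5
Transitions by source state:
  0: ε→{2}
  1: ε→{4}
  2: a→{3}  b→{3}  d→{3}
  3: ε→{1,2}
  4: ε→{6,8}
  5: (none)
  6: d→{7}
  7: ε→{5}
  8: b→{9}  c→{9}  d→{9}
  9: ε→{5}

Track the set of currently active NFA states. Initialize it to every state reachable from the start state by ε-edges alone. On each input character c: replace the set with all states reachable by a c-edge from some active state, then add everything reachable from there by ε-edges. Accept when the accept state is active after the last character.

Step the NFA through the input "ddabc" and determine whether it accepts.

Answer: ACCEPT

Steps:
initial (ε-close {0}): {0,2}
'd' @ 1: {1,2,3,4,6,8}
'd' @ 2: {1,2,3,4,5,6,7,8,9}  (accept∈set)
'a' @ 3: {1,2,3,4,6,8}
'b' @ 4: {1,2,3,4,5,6,8,9}  (accept∈set)
'c' @ 5: {5,9}  (accept∈set)
after full input: {5,9}  (accept=5 in)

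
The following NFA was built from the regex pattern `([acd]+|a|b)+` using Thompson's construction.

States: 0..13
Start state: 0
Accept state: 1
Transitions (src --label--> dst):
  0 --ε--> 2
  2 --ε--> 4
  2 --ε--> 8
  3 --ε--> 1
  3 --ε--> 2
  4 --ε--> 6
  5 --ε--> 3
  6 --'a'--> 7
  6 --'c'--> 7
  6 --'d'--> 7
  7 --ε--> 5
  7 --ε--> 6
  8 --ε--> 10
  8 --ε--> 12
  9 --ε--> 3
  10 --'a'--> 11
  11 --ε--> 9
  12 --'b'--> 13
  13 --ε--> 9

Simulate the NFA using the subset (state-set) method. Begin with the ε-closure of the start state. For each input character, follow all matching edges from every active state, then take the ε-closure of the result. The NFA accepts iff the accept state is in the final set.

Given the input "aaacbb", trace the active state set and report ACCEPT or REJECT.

S₀ = ε-closure({0}) = {0,2,4,6,8,10,12}
'a' @ 1: {1,2,3,4,5,6,7,8,9,10,11,12}  ✓accept
'a' @ 2: {1,2,3,4,5,6,7,8,9,10,11,12}  ✓accept
'a' @ 3: {1,2,3,4,5,6,7,8,9,10,11,12}  ✓accept
'c' @ 4: {1,2,3,4,5,6,7,8,10,12}  ✓accept
'b' @ 5: {1,2,3,4,6,8,9,10,12,13}  ✓accept
'b' @ 6: {1,2,3,4,6,8,9,10,12,13}  ✓accept
final: {1,2,3,4,6,8,9,10,12,13}; accept 1 in set

Answer: ACCEPT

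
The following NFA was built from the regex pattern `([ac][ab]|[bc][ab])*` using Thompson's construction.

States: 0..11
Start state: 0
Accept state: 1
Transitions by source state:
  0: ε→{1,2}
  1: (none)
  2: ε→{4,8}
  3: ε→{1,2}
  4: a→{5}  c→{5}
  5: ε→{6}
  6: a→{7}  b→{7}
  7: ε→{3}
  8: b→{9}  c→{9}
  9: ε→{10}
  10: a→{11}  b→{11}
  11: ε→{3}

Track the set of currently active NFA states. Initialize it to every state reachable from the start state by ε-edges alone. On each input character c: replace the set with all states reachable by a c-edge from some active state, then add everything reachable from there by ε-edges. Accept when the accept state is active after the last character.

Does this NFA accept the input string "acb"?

initial (ε-close {0}): {0,1,2,4,8}
'a' @ 1: {5,6}
'c' @ 2: {}  — dead — no transitions
rest 'b' ignored (set empty)
end set {} — state 1 not in

Answer: REJECT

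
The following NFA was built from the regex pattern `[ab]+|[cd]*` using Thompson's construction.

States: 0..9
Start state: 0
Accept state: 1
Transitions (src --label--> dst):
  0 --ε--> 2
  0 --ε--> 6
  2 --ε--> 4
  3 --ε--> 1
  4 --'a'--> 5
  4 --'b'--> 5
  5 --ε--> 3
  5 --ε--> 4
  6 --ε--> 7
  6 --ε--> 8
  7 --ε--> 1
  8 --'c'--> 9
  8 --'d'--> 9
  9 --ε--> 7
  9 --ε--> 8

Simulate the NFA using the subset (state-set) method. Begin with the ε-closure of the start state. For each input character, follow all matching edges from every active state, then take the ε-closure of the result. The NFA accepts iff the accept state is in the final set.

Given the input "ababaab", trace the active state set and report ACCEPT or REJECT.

Answer: ACCEPT

Steps:
initial (ε-close {0}): {0,1,2,4,6,7,8}
'a' @ 1: {1,3,4,5}  ✓accept
'b' @ 2: {1,3,4,5}  ✓accept
'a' @ 3: {1,3,4,5}  ✓accept
'b' @ 4: {1,3,4,5}  ✓accept
'a' @ 5: {1,3,4,5}  ✓accept
'a' @ 6: {1,3,4,5}  ✓accept
'b' @ 7: {1,3,4,5}  ✓accept
end set {1,3,4,5} — state 1 in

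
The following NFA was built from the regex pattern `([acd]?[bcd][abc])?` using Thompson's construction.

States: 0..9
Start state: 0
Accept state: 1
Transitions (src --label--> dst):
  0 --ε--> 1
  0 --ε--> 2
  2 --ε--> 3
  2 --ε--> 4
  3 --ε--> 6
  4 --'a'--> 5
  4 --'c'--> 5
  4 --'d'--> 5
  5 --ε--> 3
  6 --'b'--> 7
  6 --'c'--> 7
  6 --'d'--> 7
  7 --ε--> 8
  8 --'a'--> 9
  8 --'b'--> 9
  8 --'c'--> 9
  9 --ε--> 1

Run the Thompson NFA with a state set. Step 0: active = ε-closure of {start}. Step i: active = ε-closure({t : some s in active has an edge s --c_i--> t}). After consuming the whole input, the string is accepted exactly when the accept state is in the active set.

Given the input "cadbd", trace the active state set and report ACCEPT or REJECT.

S₀ = ε-closure({0}) = {0,1,2,3,4,6}
'c' @ 1: {3,5,6,7,8}
'a' @ 2: {1,9}  [accepting]
'd' @ 3: {}  — state set empty
rest 'bd' ignored (set empty)
final: {}; accept 1 not in set

Answer: REJECT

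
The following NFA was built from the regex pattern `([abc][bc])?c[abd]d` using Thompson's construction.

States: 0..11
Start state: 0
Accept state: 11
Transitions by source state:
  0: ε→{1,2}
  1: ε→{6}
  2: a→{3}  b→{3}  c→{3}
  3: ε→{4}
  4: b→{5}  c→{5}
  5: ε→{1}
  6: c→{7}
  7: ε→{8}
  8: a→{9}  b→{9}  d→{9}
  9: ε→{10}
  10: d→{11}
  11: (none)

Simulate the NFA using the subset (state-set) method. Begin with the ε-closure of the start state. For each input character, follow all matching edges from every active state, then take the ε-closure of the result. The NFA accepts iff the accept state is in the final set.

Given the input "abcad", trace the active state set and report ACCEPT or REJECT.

start: ε-closure({0}) = {0,1,2,6}
'a' @ 1: {3,4}
'b' @ 2: {1,5,6}
'c' @ 3: {7,8}
'a' @ 4: {9,10}
'd' @ 5: {11}  [accepting]
final: {11}; accept 11 in set

Answer: ACCEPT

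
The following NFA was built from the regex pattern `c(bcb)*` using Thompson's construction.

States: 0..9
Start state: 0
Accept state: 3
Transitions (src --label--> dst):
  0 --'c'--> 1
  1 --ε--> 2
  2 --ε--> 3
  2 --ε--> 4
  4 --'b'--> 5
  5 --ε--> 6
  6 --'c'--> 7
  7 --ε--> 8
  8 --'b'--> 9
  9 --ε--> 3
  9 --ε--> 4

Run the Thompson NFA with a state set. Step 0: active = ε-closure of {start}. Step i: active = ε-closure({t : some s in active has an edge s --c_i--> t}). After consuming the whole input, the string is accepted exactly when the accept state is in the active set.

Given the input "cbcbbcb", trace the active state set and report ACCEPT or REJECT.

start: ε-closure({0}) = {0}
'c' @ 1: {1,2,3,4}  [accepting]
'b' @ 2: {5,6}
'c' @ 3: {7,8}
'b' @ 4: {3,4,9}  [accepting]
'b' @ 5: {5,6}
'c' @ 6: {7,8}
'b' @ 7: {3,4,9}  [accepting]
after full input: {3,4,9}  (accept=3 in)

Answer: ACCEPT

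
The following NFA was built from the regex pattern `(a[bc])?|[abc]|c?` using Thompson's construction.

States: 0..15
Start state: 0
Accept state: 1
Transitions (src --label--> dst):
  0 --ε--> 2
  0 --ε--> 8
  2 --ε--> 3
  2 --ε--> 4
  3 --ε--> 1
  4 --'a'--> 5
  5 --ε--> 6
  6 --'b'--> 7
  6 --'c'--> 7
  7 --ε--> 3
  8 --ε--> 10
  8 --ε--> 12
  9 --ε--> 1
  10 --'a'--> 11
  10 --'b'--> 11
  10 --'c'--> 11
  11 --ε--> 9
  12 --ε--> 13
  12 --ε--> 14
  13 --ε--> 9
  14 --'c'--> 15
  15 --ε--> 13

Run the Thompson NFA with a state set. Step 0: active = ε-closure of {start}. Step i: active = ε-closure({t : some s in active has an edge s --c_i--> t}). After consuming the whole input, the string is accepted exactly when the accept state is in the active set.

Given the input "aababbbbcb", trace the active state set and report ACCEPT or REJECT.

Answer: REJECT

Steps:
start: ε-closure({0}) = {0,1,2,3,4,8,9,10,12,13,14}
'a' @ 1: {1,5,6,9,11}  [accepting]
'a' @ 2: {}  — dead — no transitions
rest 'babbbbcb' ignored (set empty)
final: {}; accept 1 not in set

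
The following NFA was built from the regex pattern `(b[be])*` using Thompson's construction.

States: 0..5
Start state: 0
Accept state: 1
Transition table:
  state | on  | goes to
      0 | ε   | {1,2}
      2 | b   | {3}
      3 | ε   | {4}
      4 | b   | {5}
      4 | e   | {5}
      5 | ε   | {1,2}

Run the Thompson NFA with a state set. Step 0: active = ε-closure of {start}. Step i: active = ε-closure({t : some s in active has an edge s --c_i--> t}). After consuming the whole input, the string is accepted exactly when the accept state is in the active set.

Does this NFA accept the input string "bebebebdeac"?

start: ε-closure({0}) = {0,1,2}
'b' @ 1: {3,4}
'e' @ 2: {1,2,5}  ✓accept
'b' @ 3: {3,4}
'e' @ 4: {1,2,5}  ✓accept
'b' @ 5: {3,4}
'e' @ 6: {1,2,5}  ✓accept
'b' @ 7: {3,4}
'd' @ 8: {}  — dead — no transitions
rest 'eac' ignored (set empty)
end set {} — state 1 not in

Answer: REJECT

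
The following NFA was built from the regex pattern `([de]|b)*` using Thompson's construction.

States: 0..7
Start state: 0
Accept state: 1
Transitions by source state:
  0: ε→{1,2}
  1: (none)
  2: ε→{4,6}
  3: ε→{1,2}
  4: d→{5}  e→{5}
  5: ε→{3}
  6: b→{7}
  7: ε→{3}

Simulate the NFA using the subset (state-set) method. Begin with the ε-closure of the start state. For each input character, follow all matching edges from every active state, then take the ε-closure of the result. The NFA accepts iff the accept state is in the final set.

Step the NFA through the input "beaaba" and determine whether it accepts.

start: ε-closure({0}) = {0,1,2,4,6}
'b' @ 1: {1,2,3,4,6,7}  ✓accept
'e' @ 2: {1,2,3,4,5,6}  ✓accept
'a' @ 3: {}  — dead — no transitions
rest 'aba' ignored (set empty)
after full input: {}  (accept=1 not in)

Answer: REJECT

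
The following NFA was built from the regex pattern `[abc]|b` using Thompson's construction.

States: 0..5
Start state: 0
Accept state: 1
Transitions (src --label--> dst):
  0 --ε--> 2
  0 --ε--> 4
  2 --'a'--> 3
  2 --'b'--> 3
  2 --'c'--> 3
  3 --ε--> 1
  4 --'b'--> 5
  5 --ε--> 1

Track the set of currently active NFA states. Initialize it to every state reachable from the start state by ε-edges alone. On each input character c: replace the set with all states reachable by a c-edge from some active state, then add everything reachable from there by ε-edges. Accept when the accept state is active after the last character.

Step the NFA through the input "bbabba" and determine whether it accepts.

start: ε-closure({0}) = {0,2,4}
'b' @ 1: {1,3,5}  (accept∈set)
'b' @ 2: {}  — no active states
rest 'abba' ignored (set empty)
after full input: {}  (accept=1 not in)

Answer: REJECT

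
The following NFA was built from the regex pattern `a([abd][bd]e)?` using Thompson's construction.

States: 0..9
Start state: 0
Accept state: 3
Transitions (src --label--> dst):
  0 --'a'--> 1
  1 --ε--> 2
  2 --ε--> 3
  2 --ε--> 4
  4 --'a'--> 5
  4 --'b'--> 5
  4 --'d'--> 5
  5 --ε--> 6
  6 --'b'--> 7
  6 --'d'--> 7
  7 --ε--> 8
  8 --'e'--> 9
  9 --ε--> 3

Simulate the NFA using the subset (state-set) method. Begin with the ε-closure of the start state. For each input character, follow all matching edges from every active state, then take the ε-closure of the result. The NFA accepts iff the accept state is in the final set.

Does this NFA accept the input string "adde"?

start: ε-closure({0}) = {0}
'a' @ 1: {1,2,3,4}  ✓accept
'd' @ 2: {5,6}
'd' @ 3: {7,8}
'e' @ 4: {3,9}  ✓accept
final: {3,9}; accept 3 in set

Answer: ACCEPT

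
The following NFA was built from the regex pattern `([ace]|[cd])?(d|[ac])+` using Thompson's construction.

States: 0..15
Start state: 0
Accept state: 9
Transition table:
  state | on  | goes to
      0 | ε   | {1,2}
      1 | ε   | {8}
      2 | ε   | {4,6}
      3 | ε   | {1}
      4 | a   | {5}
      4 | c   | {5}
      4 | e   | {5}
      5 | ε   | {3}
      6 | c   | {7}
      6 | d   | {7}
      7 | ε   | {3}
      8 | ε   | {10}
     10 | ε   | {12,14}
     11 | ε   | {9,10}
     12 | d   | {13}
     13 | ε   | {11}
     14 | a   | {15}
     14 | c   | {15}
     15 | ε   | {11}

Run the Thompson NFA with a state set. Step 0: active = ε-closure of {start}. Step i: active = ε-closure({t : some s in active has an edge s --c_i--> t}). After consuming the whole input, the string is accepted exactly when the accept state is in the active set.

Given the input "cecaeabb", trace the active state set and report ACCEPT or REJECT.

Answer: REJECT

Trace:
S₀ = ε-closure({0}) = {0,1,2,4,6,8,10,12,14}
'c' @ 1: {1,3,5,7,8,9,10,11,12,14,15}  [accepting]
'e' @ 2: {}  — no active states
rest 'caeabb' ignored (set empty)
after full input: {}  (accept=9 not in)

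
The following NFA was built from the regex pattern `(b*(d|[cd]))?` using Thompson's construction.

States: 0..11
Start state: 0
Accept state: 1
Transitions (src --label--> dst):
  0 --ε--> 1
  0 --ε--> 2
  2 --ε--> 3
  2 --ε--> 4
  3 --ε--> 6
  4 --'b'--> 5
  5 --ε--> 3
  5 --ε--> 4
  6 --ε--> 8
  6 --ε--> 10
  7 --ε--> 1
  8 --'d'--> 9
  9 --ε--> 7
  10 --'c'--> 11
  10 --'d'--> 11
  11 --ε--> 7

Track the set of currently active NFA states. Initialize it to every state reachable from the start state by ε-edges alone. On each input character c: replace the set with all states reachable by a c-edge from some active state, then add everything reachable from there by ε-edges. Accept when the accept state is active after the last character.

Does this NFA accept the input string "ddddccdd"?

Answer: REJECT

Derivation:
S₀ = ε-closure({0}) = {0,1,2,3,4,6,8,10}
'd' @ 1: {1,7,9,11}  ✓accept
'd' @ 2: {}  — dead — no transitions
rest 'ddccdd' ignored (set empty)
final: {}; accept 1 not in set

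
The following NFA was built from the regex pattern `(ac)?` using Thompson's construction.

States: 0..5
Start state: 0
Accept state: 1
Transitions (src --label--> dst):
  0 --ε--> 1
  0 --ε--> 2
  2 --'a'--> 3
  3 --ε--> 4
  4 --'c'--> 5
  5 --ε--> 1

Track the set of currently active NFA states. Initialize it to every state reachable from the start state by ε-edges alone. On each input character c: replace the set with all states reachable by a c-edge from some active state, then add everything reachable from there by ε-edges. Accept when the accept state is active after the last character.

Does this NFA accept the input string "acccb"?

initial (ε-close {0}): {0,1,2}
'a' @ 1: {3,4}
'c' @ 2: {1,5}  ✓accept
'c' @ 3: {}  — dead — no transitions
rest 'cb' ignored (set empty)
final: {}; accept 1 not in set

Answer: REJECT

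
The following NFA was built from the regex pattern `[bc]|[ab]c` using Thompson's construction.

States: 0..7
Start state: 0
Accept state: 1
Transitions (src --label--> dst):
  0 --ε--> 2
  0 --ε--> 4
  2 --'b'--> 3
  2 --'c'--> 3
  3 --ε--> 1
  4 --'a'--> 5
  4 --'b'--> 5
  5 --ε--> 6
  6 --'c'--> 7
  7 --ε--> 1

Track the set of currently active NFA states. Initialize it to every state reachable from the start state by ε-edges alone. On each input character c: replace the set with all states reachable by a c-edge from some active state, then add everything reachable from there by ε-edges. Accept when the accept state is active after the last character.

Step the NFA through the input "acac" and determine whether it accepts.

Answer: REJECT

Steps:
initial (ε-close {0}): {0,2,4}
'a' @ 1: {5,6}
'c' @ 2: {1,7}  (accept∈set)
'a' @ 3: {}  — no active states
rest 'c' ignored (set empty)
end set {} — state 1 not in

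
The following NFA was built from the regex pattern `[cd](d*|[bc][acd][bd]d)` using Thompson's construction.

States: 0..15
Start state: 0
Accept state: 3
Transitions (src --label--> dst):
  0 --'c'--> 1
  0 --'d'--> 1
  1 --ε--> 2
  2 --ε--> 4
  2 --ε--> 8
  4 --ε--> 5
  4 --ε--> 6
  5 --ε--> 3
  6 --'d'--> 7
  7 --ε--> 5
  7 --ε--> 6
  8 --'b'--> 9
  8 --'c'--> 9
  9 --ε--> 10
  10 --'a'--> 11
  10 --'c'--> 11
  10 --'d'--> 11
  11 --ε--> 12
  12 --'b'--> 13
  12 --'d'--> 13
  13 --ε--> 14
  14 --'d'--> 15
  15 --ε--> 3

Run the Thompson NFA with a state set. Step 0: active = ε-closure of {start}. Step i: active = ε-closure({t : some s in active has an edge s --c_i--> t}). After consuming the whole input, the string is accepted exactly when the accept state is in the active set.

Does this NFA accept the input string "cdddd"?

Answer: ACCEPT

Trace:
initial (ε-close {0}): {0}
'c' @ 1: {1,2,3,4,5,6,8}  ✓accept
'd' @ 2: {3,5,6,7}  ✓accept
'd' @ 3: {3,5,6,7}  ✓accept
'd' @ 4: {3,5,6,7}  ✓accept
'd' @ 5: {3,5,6,7}  ✓accept
end set {3,5,6,7} — state 3 in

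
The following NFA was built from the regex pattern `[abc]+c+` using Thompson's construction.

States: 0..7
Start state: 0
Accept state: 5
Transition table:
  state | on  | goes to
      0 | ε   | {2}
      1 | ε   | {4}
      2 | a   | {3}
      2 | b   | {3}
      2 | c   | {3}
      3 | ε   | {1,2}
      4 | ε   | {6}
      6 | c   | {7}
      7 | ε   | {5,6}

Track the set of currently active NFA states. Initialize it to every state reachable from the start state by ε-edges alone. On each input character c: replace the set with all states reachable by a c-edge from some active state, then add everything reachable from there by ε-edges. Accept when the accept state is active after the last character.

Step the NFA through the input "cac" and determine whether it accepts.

initial (ε-close {0}): {0,2}
'c' @ 1: {1,2,3,4,6}
'a' @ 2: {1,2,3,4,6}
'c' @ 3: {1,2,3,4,5,6,7}  ✓accept
after full input: {1,2,3,4,5,6,7}  (accept=5 in)

Answer: ACCEPT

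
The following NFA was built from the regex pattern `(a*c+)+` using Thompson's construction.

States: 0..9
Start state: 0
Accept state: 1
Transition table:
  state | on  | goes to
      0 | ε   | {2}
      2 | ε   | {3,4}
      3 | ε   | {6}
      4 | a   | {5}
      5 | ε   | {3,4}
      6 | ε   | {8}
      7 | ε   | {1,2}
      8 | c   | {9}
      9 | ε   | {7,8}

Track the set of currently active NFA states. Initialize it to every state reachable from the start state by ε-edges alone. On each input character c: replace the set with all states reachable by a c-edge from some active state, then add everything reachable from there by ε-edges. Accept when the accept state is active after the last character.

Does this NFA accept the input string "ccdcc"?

Answer: REJECT

Derivation:
start: ε-closure({0}) = {0,2,3,4,6,8}
'c' @ 1: {1,2,3,4,6,7,8,9}  (accept∈set)
'c' @ 2: {1,2,3,4,6,7,8,9}  (accept∈set)
'd' @ 3: {}  — no active states
rest 'cc' ignored (set empty)
end set {} — state 1 not in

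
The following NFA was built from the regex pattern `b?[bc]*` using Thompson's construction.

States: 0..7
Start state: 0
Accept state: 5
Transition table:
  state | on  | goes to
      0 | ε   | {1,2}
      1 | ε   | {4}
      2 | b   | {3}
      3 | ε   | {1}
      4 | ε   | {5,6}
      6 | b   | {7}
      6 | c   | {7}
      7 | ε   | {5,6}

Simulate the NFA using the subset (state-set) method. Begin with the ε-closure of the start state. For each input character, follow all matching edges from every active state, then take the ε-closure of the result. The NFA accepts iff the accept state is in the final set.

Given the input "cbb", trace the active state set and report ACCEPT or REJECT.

S₀ = ε-closure({0}) = {0,1,2,4,5,6}
'c' @ 1: {5,6,7}  [accepting]
'b' @ 2: {5,6,7}  [accepting]
'b' @ 3: {5,6,7}  [accepting]
after full input: {5,6,7}  (accept=5 in)

Answer: ACCEPT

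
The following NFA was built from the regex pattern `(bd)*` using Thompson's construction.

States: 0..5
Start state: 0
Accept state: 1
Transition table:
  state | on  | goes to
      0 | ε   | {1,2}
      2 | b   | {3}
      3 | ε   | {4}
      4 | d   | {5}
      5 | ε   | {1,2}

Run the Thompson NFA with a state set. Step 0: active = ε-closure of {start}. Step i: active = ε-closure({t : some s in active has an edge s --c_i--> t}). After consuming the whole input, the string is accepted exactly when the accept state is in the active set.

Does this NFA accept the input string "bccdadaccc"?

start: ε-closure({0}) = {0,1,2}
'b' @ 1: {3,4}
'c' @ 2: {}  — no active states
rest 'cdadaccc' ignored (set empty)
end set {} — state 1 not in

Answer: REJECT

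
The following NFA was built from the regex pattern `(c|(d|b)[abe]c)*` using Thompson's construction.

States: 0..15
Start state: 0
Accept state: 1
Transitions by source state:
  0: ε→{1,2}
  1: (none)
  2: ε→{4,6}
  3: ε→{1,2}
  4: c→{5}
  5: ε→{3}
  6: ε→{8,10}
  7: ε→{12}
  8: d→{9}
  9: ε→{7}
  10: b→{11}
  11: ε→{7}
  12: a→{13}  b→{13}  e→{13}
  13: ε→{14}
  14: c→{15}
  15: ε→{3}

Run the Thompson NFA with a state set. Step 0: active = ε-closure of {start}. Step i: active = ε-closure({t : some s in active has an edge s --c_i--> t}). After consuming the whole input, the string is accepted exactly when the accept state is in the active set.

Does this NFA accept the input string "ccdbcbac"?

S₀ = ε-closure({0}) = {0,1,2,4,6,8,10}
'c' @ 1: {1,2,3,4,5,6,8,10}  ✓accept
'c' @ 2: {1,2,3,4,5,6,8,10}  ✓accept
'd' @ 3: {7,9,12}
'b' @ 4: {13,14}
'c' @ 5: {1,2,3,4,6,8,10,15}  ✓accept
'b' @ 6: {7,11,12}
'a' @ 7: {13,14}
'c' @ 8: {1,2,3,4,6,8,10,15}  ✓accept
after full input: {1,2,3,4,6,8,10,15}  (accept=1 in)

Answer: ACCEPT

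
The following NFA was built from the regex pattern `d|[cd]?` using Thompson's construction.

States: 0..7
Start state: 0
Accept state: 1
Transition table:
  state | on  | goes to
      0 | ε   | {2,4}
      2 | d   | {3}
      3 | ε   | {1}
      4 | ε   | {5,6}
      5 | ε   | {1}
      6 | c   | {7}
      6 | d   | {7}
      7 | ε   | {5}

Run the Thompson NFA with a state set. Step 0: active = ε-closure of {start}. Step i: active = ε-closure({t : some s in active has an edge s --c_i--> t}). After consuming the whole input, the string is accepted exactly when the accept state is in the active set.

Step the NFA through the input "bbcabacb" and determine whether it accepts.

initial (ε-close {0}): {0,1,2,4,5,6}
'b' @ 1: {}  — no active states
rest 'bcabacb' ignored (set empty)
end set {} — state 1 not in

Answer: REJECT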